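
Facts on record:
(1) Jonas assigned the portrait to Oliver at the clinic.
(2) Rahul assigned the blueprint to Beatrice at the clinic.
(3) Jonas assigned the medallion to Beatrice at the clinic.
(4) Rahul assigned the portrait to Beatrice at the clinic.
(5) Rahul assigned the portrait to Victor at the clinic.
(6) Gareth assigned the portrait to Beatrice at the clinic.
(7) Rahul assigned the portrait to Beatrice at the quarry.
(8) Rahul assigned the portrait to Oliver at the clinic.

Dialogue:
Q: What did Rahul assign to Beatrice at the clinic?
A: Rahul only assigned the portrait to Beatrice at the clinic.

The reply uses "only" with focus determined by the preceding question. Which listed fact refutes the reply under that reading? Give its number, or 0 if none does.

Answering "What did ...?" puts focus on the thing — here, "the portrait".
"Only" then excludes alternative things while the background — Rahul as agent and Beatrice as recipient and at the clinic as setting — is held fixed.
Fact (2) shares the background with a different thing (the blueprint) — counterexample.
(Fact (5) would refute a reading with focus on the recipient — but that is not what the question asks.)

2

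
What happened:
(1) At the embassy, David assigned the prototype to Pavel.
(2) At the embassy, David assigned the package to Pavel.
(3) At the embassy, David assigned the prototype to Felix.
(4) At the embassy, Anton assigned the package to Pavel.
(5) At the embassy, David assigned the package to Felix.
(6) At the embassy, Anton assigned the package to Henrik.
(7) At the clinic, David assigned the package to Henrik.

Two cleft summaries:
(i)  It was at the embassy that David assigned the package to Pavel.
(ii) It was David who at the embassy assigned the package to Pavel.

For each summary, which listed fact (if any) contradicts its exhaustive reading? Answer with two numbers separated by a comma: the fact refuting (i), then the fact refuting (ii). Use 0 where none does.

(i): focus "at the embassy". No fact shares same agent, thing, recipient (David / the package / Pavel) with a different setting. 0.
(ii): focus "David". Looking for same thing, recipient, setting (the package / Pavel / at the embassy) with some other agent — fact (4) has Anton there. Refuted.

0, 4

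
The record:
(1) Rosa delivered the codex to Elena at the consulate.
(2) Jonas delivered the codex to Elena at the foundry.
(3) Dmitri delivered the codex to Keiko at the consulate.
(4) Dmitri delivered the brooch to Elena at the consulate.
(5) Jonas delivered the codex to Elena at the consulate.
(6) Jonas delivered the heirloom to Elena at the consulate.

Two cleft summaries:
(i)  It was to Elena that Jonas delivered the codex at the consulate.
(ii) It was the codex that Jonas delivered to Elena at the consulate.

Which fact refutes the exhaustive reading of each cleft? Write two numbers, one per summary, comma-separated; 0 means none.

0, 6

Summary (i) focuses "Elena" (the recipient); background Jonas as agent and the codex as thing and at the consulate as setting. No fact matches that background with a different recipient, so 0.
Summary (ii) focuses "the codex" (the thing); background Jonas as agent and Elena as recipient and at the consulate as setting. Fact (6) matches that background with thing = the heirloom — refutes (ii).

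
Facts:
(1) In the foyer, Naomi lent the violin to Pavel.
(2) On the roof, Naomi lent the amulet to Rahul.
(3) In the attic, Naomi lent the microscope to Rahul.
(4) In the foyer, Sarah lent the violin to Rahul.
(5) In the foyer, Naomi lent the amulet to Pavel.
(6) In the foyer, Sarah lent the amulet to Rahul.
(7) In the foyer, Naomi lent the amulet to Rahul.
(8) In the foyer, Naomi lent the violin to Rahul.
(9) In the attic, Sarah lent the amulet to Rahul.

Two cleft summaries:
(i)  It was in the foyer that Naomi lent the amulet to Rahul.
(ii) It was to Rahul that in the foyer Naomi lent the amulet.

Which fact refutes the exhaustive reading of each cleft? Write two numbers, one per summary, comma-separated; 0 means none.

(i): focus "in the foyer". Looking for agent = Naomi, thing = the amulet, recipient = Rahul with some other setting — fact (2) has on the roof there. Refuted.
(ii): focus "Rahul". Looking for agent = Naomi, thing = the amulet, setting = in the foyer with some other recipient — fact (5) has Pavel there. Refuted.

2, 5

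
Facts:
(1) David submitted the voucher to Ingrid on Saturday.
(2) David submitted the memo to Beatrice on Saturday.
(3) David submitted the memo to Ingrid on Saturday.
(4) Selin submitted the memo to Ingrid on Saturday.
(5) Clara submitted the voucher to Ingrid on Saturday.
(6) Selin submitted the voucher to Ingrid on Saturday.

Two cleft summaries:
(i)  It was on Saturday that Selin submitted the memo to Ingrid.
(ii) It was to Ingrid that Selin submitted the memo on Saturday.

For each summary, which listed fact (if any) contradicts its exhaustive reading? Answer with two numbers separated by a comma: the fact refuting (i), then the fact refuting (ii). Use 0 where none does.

0, 0

Summary (i) focuses "on Saturday" (the setting); background Selin as agent and the memo as thing and Ingrid as recipient. No fact matches that background with a different setting, so 0.
Summary (ii) focuses "Ingrid" (the recipient); background Selin as agent and the memo as thing and on Saturday as setting. No fact matches that background with a different recipient, so 0.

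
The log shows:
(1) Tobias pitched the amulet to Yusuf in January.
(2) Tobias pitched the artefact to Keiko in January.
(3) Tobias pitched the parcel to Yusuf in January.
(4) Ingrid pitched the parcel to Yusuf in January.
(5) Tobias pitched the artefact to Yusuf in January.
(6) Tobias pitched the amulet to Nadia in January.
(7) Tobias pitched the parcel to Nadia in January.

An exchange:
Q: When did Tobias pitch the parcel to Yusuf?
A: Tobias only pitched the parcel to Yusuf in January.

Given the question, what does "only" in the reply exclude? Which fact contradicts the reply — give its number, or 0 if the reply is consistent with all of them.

The question "When did ...?" targets the setting, so in the reply the focus falls on "in January".
"Only" then excludes alternative settings while the background — same agent, thing, recipient (Tobias / the parcel / Yusuf) — is held fixed.
No listed fact shares that background with another setting. Nothing contradicts the reply.
(Fact (7) would refute a reading with focus on the recipient — but that is not what the question asks.)

0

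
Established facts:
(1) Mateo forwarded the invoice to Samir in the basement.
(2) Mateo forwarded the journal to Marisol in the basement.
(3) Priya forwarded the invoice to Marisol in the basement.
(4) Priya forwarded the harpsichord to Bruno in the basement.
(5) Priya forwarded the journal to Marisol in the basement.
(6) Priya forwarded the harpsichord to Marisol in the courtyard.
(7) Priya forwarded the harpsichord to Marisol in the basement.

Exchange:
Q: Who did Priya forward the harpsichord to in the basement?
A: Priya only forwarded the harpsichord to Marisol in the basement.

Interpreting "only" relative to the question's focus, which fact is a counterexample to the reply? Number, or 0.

The question "Who did ... to ...?" targets the recipient, so in the reply the focus falls on "Marisol".
So "only" ranges over recipients; the rest (Priya as agent and the harpsichord as thing and in the basement as setting) is presupposed.
Fact (4) keeps Priya as agent and the harpsichord as thing and in the basement as setting but has recipient = Bruno; that refutes the reply.
(Fact (6) would refute a reading with focus on the setting — but that is not what the question asks.)

4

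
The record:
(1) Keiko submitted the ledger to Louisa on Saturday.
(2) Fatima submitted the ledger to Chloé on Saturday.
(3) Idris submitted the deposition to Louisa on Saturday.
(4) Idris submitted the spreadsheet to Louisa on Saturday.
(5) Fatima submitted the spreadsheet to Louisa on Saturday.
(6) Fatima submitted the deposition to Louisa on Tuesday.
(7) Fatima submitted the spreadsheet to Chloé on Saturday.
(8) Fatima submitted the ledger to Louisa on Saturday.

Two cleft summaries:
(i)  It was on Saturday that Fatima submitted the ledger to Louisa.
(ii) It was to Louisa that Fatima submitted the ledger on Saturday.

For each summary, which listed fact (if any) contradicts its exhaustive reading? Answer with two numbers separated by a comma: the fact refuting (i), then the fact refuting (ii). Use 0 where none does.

0, 2

Summary (i) focuses "on Saturday" (the setting); background agent = Fatima, thing = the ledger, recipient = Louisa. No fact matches that background with a different setting, so 0.
Summary (ii) focuses "Louisa" (the recipient); background agent = Fatima, thing = the ledger, setting = on Saturday. Fact (2) matches that background with recipient = Chloé — refutes (ii).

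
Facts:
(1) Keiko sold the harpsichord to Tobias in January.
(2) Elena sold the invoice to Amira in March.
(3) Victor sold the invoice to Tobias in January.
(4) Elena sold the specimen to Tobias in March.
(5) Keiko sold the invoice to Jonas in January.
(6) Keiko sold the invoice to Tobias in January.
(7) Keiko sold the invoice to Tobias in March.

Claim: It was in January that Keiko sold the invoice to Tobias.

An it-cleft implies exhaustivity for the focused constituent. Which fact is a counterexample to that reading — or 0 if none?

Focus of the cleft: "in January" (the setting). Presupposed background: Keiko as agent and the invoice as thing and Tobias as recipient.
Exhaustivity: in January is the only setting satisfying that background.
But fact (7) also has Keiko as agent and the invoice as thing and Tobias as recipient, with setting = in March — so the exhaustive reading fails.

7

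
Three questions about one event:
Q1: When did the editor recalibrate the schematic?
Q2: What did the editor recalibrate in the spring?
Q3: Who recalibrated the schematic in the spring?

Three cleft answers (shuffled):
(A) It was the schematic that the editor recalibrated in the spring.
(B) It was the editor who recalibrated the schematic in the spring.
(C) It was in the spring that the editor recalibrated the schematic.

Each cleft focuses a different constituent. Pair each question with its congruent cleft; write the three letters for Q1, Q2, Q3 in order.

CAB

Q1 asks about the time; cleft (C) focuses "in the spring", which is the time — so Q1 → C.
Q2 asks about the direct object; cleft (A) focuses "the schematic", which is the direct object — so Q2 → A.
Q3 asks about the subject (agent); cleft (B) focuses "the editor", which is the subject (agent) — so Q3 → B.
Mapping: Q1→C, Q2→A, Q3→B.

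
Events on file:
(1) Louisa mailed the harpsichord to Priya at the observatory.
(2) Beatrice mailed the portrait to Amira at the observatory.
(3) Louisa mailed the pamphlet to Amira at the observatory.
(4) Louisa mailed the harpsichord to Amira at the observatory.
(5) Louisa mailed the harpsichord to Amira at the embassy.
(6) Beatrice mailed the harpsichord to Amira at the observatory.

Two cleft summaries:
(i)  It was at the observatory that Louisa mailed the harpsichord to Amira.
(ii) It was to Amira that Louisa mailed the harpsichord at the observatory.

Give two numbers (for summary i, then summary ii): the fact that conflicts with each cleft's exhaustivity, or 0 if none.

5, 1

Summary (i) focuses "at the observatory" (the setting); background agent = Louisa, thing = the harpsichord, recipient = Amira. Fact (5) matches that background with setting = at the embassy — refutes (i).
Summary (ii) focuses "Amira" (the recipient); background agent = Louisa, thing = the harpsichord, setting = at the observatory. Fact (1) matches that background with recipient = Priya — refutes (ii).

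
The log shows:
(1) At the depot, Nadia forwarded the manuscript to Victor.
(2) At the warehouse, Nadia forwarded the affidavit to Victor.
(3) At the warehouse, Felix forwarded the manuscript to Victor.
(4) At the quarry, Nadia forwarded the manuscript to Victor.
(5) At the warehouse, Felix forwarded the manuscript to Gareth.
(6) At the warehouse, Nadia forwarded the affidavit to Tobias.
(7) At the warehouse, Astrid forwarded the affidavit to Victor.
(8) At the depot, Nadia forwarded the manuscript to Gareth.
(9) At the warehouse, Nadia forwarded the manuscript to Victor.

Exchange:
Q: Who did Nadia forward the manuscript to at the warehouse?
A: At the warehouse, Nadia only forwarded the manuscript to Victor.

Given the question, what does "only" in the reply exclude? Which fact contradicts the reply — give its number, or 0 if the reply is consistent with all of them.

Answering "Who did ... to ...?" puts focus on the recipient — here, "Victor".
So "only" ranges over recipients; the rest (Nadia as agent and the manuscript as thing and at the warehouse as setting) is presupposed.
No listed fact shares that background with another recipient. Nothing contradicts the reply.
(Fact (1) would refute a reading with focus on the setting — but that is not what the question asks.)

0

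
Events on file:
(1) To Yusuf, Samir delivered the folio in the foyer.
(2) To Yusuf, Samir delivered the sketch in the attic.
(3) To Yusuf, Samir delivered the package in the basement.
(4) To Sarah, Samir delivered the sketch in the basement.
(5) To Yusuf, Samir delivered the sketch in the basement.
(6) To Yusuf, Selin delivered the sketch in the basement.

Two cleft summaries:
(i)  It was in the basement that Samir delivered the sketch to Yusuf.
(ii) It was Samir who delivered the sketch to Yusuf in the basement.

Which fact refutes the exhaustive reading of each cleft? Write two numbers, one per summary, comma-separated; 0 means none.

(i): focus "in the basement". Looking for Samir as agent and the sketch as thing and Yusuf as recipient with some other setting — fact (2) has in the attic there. Refuted.
(ii): focus "Samir". Looking for the sketch as thing and Yusuf as recipient and in the basement as setting with some other agent — fact (6) has Selin there. Refuted.

2, 6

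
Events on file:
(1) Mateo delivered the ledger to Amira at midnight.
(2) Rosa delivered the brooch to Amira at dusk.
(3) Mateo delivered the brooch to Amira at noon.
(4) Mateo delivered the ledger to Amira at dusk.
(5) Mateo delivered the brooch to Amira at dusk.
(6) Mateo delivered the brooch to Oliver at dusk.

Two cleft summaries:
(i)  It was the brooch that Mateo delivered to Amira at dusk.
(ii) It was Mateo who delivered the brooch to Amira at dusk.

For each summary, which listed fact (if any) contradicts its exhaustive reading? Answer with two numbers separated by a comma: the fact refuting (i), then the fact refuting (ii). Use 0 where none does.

4, 2

(i): focus "the brooch". Looking for agent = Mateo, recipient = Amira, setting = at dusk with some other thing — fact (4) has the ledger there. Refuted.
(ii): focus "Mateo". Looking for thing = the brooch, recipient = Amira, setting = at dusk with some other agent — fact (2) has Rosa there. Refuted.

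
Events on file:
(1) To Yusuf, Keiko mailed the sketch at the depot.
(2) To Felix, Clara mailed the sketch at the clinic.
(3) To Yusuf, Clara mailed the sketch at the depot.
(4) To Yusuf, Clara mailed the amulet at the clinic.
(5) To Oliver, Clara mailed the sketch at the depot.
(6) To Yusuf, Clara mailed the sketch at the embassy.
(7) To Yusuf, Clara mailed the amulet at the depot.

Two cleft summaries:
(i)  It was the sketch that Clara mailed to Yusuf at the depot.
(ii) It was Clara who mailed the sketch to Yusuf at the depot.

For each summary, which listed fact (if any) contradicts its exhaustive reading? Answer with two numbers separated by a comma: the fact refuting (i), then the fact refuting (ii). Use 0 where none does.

7, 1

(i): focus "the sketch". Looking for agent = Clara, recipient = Yusuf, setting = at the depot with some other thing — fact (7) has the amulet there. Refuted.
(ii): focus "Clara". Looking for thing = the sketch, recipient = Yusuf, setting = at the depot with some other agent — fact (1) has Keiko there. Refuted.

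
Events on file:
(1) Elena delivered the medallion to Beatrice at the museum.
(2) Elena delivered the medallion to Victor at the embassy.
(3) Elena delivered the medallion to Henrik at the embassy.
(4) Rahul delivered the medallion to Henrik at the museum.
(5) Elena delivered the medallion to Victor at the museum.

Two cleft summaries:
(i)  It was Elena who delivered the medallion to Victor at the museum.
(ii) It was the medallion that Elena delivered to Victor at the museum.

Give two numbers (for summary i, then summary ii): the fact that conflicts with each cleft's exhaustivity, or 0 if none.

0, 0

(i): focus "Elena". No fact shares thing = the medallion, recipient = Victor, setting = at the museum with a different agent. 0.
(ii): focus "the medallion". No fact shares agent = Elena, recipient = Victor, setting = at the museum with a different thing. 0.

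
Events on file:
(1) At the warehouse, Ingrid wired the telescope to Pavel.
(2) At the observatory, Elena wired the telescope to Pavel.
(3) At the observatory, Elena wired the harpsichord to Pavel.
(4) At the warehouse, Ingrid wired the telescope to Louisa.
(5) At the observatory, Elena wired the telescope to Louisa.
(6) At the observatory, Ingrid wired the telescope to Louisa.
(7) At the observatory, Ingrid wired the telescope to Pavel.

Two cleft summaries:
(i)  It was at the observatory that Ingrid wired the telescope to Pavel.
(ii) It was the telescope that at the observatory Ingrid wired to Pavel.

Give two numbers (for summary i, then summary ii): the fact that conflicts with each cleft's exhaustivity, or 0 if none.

(i): focus "at the observatory". Looking for Ingrid as agent and the telescope as thing and Pavel as recipient with some other setting — fact (1) has at the warehouse there. Refuted.
(ii): focus "the telescope". No fact shares Ingrid as agent and Pavel as recipient and at the observatory as setting with a different thing. 0.

1, 0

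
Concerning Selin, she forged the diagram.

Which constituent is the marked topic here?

Selin

The construction explicitly marks "Selin" as what the sentence is about — the topic.
The remainder of the clause is the comment (what is said about the topic).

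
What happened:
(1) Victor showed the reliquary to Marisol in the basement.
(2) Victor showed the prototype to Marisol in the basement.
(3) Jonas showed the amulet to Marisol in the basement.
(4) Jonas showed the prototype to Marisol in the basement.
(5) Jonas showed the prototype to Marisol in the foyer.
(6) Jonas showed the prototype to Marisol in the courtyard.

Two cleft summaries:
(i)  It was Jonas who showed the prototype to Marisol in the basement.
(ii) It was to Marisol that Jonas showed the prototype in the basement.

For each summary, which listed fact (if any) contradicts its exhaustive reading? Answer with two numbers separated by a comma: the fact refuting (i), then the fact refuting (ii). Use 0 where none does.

Summary (i) focuses "Jonas" (the agent); background thing = the prototype, recipient = Marisol, setting = in the basement. Fact (2) matches that background with agent = Victor — refutes (i).
Summary (ii) focuses "Marisol" (the recipient); background agent = Jonas, thing = the prototype, setting = in the basement. No fact matches that background with a different recipient, so 0.

2, 0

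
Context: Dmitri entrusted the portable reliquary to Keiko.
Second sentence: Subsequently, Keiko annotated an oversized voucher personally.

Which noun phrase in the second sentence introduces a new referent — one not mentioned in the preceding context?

"Keiko" in the second sentence is given — already mentioned in the context.
"an oversized voucher" has no antecedent in the context; it is discourse-new (the indefinite article also signals a new referent).

an oversized voucher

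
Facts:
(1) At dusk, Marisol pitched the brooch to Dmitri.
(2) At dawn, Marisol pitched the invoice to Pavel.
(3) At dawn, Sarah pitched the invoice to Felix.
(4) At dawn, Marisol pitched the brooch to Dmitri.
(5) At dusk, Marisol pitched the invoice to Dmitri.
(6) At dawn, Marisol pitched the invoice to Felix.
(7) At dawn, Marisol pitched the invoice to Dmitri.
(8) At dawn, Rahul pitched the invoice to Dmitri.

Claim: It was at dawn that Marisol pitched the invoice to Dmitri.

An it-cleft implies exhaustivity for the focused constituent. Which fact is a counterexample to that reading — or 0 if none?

Focus of the cleft: "at dawn" (the setting). Presupposed background: same agent, thing, recipient (Marisol / the invoice / Dmitri).
Exhaustivity: at dawn is the only setting satisfying that background.
Fact (5) shares the background but with setting = at dusk; exhaustivity is violated.

5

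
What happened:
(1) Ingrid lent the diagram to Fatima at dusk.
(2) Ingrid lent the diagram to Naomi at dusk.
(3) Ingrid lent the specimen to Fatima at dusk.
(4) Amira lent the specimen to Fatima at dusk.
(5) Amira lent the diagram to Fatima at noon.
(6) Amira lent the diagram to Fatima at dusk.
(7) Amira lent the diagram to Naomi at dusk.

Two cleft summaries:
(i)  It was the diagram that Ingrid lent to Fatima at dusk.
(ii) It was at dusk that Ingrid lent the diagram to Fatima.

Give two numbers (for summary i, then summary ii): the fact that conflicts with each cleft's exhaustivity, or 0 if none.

(i): focus "the diagram". Looking for Ingrid as agent and Fatima as recipient and at dusk as setting with some other thing — fact (3) has the specimen there. Refuted.
(ii): focus "at dusk". No fact shares Ingrid as agent and the diagram as thing and Fatima as recipient with a different setting. 0.

3, 0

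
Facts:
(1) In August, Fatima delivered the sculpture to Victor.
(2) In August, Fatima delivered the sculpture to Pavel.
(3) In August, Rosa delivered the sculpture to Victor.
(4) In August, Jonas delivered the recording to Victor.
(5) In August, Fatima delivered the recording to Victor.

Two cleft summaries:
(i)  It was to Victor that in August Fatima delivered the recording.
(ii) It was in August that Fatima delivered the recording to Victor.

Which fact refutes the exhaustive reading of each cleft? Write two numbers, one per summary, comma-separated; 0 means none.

0, 0

Summary (i) focuses "Victor" (the recipient); background same agent, thing, setting (Fatima / the recording / in August). No fact matches that background with a different recipient, so 0.
Summary (ii) focuses "in August" (the setting); background same agent, thing, recipient (Fatima / the recording / Victor). No fact matches that background with a different setting, so 0.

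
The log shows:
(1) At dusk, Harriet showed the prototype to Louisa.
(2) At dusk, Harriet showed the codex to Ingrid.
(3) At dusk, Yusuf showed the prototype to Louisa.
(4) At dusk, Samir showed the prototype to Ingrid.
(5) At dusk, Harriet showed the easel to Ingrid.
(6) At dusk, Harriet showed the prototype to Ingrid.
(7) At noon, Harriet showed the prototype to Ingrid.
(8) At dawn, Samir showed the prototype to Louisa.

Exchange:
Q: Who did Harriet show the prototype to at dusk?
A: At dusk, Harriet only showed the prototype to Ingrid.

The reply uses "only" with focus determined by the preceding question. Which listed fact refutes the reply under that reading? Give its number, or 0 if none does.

The question "Who did ... to ...?" targets the recipient, so in the reply the focus falls on "Ingrid".
"Only" then excludes alternative recipients while the background — agent = Harriet, thing = the prototype, setting = at dusk — is held fixed.
Fact (1) shares the background with a different recipient (Louisa) — counterexample.
(Fact (7) would refute a reading with focus on the setting — but that is not what the question asks.)

1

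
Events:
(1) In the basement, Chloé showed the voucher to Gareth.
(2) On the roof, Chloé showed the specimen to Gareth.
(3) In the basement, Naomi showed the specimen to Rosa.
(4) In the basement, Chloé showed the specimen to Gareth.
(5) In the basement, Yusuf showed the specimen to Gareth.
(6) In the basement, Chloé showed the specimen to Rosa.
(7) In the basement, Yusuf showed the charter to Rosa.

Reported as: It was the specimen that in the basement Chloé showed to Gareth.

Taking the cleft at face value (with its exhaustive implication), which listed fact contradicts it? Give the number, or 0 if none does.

Focus of the cleft: "the specimen" (the thing). Presupposed background: agent = Chloé, recipient = Gareth, setting = in the basement.
The exhaustive reading says no other thing fits that background.
Fact (1) shares the background but with thing = the voucher; exhaustivity is violated.

1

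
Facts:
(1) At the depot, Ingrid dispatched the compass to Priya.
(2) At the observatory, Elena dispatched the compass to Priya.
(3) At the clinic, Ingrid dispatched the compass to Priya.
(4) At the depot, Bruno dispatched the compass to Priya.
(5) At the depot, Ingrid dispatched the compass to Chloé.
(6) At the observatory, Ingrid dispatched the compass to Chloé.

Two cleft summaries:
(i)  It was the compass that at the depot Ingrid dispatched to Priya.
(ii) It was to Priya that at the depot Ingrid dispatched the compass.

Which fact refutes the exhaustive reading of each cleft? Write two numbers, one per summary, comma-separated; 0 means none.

(i): focus "the compass". No fact shares Ingrid as agent and Priya as recipient and at the depot as setting with a different thing. 0.
(ii): focus "Priya". Looking for Ingrid as agent and the compass as thing and at the depot as setting with some other recipient — fact (5) has Chloé there. Refuted.

0, 5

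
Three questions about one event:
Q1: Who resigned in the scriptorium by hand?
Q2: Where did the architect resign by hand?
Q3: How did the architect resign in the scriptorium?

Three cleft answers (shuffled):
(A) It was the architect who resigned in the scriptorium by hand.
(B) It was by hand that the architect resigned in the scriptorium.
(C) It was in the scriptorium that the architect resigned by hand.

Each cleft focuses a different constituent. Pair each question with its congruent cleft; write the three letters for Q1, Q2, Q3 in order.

Q1 asks about the subject (agent); cleft (A) focuses "the architect", which is the subject (agent) — so Q1 → A.
Q2 asks about the location; cleft (C) focuses "in the scriptorium", which is the location — so Q2 → C.
Q3 asks about the manner; cleft (B) focuses "by hand", which is the manner — so Q3 → B.
Mapping: Q1→A, Q2→C, Q3→B.

ACB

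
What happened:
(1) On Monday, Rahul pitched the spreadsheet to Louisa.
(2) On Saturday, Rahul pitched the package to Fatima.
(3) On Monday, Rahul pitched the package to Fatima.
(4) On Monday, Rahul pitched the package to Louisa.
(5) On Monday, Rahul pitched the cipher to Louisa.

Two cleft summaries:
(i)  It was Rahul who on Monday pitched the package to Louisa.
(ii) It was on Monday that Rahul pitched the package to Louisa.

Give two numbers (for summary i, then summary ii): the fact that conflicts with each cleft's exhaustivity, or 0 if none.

Summary (i) focuses "Rahul" (the agent); background thing = the package, recipient = Louisa, setting = on Monday. No fact matches that background with a different agent, so 0.
Summary (ii) focuses "on Monday" (the setting); background agent = Rahul, thing = the package, recipient = Louisa. No fact matches that background with a different setting, so 0.

0, 0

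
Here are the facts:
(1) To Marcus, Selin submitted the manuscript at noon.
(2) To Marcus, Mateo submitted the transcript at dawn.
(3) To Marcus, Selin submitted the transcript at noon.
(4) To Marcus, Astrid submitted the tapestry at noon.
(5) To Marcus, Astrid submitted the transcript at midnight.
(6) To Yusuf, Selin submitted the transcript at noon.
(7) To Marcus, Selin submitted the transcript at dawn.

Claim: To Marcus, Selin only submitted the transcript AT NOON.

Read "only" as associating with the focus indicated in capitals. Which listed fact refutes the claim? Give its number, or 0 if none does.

The capitals mark "at noon" as focus. So "only" rules out other settings, with the rest (agent = Selin, thing = the transcript, recipient = Marcus) as background.
Fact (7) matches on agent = Selin, thing = the transcript, recipient = Marcus, but has setting = at dawn instead. That refutes the claim.

7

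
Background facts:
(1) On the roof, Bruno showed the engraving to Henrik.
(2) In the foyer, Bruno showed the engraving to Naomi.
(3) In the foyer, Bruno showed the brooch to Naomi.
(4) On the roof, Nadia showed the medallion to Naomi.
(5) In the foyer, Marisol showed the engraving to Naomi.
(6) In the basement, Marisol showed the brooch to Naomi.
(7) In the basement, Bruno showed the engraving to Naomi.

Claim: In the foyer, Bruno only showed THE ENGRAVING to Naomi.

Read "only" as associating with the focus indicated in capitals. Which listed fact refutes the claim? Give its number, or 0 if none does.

3

The capitals mark "the engraving" as focus. So "only" rules out other things, with the rest (agent = Bruno, recipient = Naomi, setting = in the foyer) as background.
Fact (3) shares the background but differs in thing (the brooch) — a counterexample.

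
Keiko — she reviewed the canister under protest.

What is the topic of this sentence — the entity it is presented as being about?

The construction explicitly marks "Keiko" as what the sentence is about — the topic.
The remainder of the clause is the comment (what is said about the topic).

Keiko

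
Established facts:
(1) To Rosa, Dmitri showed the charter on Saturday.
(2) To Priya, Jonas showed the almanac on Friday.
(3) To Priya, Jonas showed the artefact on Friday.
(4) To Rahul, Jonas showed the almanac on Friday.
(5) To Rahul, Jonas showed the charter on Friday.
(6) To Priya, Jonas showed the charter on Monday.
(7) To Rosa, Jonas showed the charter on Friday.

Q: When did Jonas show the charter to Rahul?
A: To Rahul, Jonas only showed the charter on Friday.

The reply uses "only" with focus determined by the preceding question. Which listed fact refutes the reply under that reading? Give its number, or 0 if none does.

0

Answering "When did ...?" puts focus on the setting — here, "on Friday".
So "only" ranges over settings; the rest (agent = Jonas, thing = the charter, recipient = Rahul) is presupposed.
No listed fact shares that background with another setting. Nothing contradicts the reply.
(Fact (7) would refute a reading with focus on the recipient — but that is not what the question asks.)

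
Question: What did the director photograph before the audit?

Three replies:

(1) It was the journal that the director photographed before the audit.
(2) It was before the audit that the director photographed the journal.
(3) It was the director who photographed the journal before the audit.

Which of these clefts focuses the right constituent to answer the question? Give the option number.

1

The question word "what" targets the direct object.
Option (1) clefts "the journal" — that matches what the question asks about.
Option (2) clefts "before the audit" — the time, not what was asked.
Option (3) clefts "the director" — the subject (agent), not what was asked.
So the congruent reply is (1).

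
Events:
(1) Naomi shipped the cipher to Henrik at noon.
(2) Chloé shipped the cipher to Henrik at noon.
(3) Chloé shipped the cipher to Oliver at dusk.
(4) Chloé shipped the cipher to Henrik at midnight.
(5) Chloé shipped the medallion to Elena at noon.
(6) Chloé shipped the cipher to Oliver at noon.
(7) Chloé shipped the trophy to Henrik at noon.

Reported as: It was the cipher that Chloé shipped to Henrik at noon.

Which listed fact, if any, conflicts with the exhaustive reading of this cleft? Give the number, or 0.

7

Focus of the cleft: "the cipher" (the thing). Presupposed background: agent = Chloé, recipient = Henrik, setting = at noon.
The exhaustive reading says no other thing fits that background.
But fact (7) also has agent = Chloé, recipient = Henrik, setting = at noon, with thing = the trophy — so the exhaustive reading fails.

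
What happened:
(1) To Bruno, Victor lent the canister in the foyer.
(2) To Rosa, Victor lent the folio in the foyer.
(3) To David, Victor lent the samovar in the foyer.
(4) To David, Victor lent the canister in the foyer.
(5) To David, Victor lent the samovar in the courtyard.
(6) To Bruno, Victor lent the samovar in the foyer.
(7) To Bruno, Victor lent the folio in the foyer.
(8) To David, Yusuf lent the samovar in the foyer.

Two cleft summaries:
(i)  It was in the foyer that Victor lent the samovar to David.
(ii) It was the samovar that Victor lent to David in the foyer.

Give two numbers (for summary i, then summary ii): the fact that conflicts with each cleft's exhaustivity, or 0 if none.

5, 4

Summary (i) focuses "in the foyer" (the setting); background agent = Victor, thing = the samovar, recipient = David. Fact (5) matches that background with setting = in the courtyard — refutes (i).
Summary (ii) focuses "the samovar" (the thing); background agent = Victor, recipient = David, setting = in the foyer. Fact (4) matches that background with thing = the canister — refutes (ii).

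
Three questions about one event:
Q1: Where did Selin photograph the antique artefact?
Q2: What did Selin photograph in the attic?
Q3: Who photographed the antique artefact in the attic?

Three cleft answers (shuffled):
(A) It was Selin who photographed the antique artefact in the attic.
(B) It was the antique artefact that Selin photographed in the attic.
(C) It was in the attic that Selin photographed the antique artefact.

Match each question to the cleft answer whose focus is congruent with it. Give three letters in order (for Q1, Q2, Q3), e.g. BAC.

Q1 asks about the location; cleft (C) focuses "in the attic", which is the location — so Q1 → C.
Q2 asks about the direct object; cleft (B) focuses "the antique artefact", which is the direct object — so Q2 → B.
Q3 asks about the subject (agent); cleft (A) focuses "Selin", which is the subject (agent) — so Q3 → A.
Mapping: Q1→C, Q2→B, Q3→A.

CBA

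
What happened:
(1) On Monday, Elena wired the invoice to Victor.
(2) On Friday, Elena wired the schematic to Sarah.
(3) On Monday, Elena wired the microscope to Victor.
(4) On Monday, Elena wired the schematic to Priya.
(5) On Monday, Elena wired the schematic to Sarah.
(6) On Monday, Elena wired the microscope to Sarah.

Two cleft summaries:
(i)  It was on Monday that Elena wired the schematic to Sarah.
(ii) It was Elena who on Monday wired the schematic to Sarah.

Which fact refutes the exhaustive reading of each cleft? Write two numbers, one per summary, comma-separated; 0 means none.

2, 0

(i): focus "on Monday". Looking for agent = Elena, thing = the schematic, recipient = Sarah with some other setting — fact (2) has on Friday there. Refuted.
(ii): focus "Elena". No fact shares thing = the schematic, recipient = Sarah, setting = on Monday with a different agent. 0.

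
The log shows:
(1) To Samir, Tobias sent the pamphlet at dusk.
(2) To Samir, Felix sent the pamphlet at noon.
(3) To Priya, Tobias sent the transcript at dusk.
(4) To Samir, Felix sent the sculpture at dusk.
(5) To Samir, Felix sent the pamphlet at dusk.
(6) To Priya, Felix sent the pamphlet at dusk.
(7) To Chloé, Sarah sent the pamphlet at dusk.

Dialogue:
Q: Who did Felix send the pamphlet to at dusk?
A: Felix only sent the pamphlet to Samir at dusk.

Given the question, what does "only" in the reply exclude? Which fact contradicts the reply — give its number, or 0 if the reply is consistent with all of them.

6

Answering "Who did ... to ...?" puts focus on the recipient — here, "Samir".
So "only" ranges over recipients; the rest (Felix as agent and the pamphlet as thing and at dusk as setting) is presupposed.
Fact (6) keeps Felix as agent and the pamphlet as thing and at dusk as setting but has recipient = Priya; that refutes the reply.
(Fact (4) would refute a reading with focus on the thing — but that is not what the question asks.)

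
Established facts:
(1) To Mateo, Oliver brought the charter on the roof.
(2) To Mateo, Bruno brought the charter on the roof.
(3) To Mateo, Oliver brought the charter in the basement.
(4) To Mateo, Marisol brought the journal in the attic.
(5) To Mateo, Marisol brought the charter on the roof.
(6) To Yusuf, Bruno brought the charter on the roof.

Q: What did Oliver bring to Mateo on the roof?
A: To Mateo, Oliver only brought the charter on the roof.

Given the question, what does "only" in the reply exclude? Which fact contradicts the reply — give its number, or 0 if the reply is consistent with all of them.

The question "What did ...?" targets the thing, so in the reply the focus falls on "the charter".
"Only" then excludes alternative things while the background — same agent, recipient, setting (Oliver / Mateo / on the roof) — is held fixed.
No fact keeps same agent, recipient, setting (Oliver / Mateo / on the roof) while changing the thing; every other fact differs on something backgrounded. The reply stands.
(Fact (3) would refute a reading with focus on the setting — but that is not what the question asks.)

0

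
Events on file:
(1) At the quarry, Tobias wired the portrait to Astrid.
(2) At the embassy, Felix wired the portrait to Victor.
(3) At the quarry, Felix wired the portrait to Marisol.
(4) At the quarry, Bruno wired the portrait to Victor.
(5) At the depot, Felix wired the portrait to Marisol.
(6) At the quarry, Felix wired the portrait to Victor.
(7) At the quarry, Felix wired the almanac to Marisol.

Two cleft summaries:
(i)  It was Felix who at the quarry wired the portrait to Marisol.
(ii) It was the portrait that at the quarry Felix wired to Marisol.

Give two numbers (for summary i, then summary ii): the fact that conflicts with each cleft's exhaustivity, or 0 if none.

0, 7

(i): focus "Felix". No fact shares thing = the portrait, recipient = Marisol, setting = at the quarry with a different agent. 0.
(ii): focus "the portrait". Looking for agent = Felix, recipient = Marisol, setting = at the quarry with some other thing — fact (7) has the almanac there. Refuted.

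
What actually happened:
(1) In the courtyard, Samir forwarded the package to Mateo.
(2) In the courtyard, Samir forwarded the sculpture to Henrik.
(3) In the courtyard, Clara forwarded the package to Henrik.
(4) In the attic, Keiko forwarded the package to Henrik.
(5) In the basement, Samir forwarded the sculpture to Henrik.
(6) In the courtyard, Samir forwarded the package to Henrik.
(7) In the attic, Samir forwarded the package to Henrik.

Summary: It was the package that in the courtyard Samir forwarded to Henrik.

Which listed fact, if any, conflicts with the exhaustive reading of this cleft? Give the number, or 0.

Focus of the cleft: "the package" (the thing). Presupposed background: agent = Samir, recipient = Henrik, setting = in the courtyard.
The exhaustive reading says no other thing fits that background.
Fact (2) shares the background but with thing = the sculpture; exhaustivity is violated.

2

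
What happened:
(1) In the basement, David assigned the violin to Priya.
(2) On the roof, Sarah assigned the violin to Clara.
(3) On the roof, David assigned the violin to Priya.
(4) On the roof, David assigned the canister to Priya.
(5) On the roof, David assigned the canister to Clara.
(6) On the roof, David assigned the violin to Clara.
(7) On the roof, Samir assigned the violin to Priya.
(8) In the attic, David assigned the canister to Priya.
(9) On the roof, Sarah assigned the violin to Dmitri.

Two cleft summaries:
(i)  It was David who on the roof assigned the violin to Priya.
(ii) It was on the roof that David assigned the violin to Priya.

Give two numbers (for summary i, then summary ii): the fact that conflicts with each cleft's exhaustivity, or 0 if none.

Summary (i) focuses "David" (the agent); background thing = the violin, recipient = Priya, setting = on the roof. Fact (7) matches that background with agent = Samir — refutes (i).
Summary (ii) focuses "on the roof" (the setting); background agent = David, thing = the violin, recipient = Priya. Fact (1) matches that background with setting = in the basement — refutes (ii).

7, 1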